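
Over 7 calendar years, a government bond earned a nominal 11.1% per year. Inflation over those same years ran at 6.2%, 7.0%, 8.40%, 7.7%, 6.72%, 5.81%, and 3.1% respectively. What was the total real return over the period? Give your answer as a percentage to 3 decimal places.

Cumulative inflation factor: 1.062 × 1.070 × 1.0840 × 1.077 × 1.0672 × 1.0581 × 1.031 ≈ 1.54449.
Nominal growth factor: 2.08929. Real growth factor = 2.08929 / 1.54449 ≈ 1.35274.
Total real return ≈ 35.2739%.

35.274%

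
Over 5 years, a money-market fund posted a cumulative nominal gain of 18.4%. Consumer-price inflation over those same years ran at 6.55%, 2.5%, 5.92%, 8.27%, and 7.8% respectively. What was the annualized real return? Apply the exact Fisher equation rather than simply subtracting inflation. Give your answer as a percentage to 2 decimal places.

-2.59%

Cumulative inflation factor: 1.0655 × 1.025 × 1.0592 × 1.0827 × 1.078 ≈ 1.35015.
Nominal growth factor: 1.18400. Real growth factor = 1.18400 / 1.35015 ≈ 0.87694.
Annualized: 0.87694^(1/5) − 1 ≈ -0.02592.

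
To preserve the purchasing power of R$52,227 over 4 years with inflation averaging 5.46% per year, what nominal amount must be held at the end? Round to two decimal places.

Cumulative price-level factor: (1+5.46%)^4 ≈ 1.2369469327.
Multiplying R$52,227 by the price-level factor gives the future nominal sum.

R$64,602.03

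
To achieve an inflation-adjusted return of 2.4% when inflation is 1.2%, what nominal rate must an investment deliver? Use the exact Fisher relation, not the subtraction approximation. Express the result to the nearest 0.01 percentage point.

3.63%

By the Fisher equation, 1 + r_nom = (1 + 2.4%)(1 + 1.2%) = 1.024 × 1.012 = 1.036288.
So r_nom = 3.6288%.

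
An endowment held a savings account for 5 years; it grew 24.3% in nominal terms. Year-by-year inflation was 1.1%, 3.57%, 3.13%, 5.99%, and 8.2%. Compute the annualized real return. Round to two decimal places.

0.07%

Cumulative inflation factor: 1.011 × 1.0357 × 1.0313 × 1.0599 × 1.082 ≈ 1.23840.
Nominal growth factor: 1.24300. Real growth factor = 1.24300 / 1.23840 ≈ 1.00371.
Annualized: 1.00371^(1/5) − 1 ≈ 0.00074.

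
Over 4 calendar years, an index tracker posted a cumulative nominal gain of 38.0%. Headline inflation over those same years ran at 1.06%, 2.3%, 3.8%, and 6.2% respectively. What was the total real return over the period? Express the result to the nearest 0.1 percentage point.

Cumulative inflation factor: 1.0106 × 1.023 × 1.038 × 1.062 ≈ 1.13966.
Nominal growth factor: 1.38000. Real growth factor = 1.38000 / 1.13966 ≈ 1.21088.
Total real return ≈ 21.0883%.

21.1%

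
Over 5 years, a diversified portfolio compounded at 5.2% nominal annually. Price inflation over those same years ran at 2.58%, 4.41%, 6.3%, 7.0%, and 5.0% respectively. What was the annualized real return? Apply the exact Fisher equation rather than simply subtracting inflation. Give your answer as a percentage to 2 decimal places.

0.15%

Cumulative inflation factor: 1.0258 × 1.0441 × 1.063 × 1.070 × 1.050 ≈ 1.27912.
Nominal growth factor: 1.28848. Real growth factor = 1.28848 / 1.27912 ≈ 1.00732.
Annualized: 1.00732^(1/5) − 1 ≈ 0.00146.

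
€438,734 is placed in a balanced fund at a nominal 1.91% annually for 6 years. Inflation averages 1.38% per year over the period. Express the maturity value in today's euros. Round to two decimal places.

€452,676.95

Nominal value at maturity: €438,734 × (1 + 1.91%)^6 ≈ €491,475.76.
Price-level factor over 6 years: (1 + 1.38%)^6 ≈ 1.0857097085.
The maturity value deflated by that factor is the answer in today's purchasing power.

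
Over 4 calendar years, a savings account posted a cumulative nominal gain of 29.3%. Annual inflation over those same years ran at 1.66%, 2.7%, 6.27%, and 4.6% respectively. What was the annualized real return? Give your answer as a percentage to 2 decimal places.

2.74%

Cumulative inflation factor: 1.0166 × 1.027 × 1.0627 × 1.046 ≈ 1.16055.
Nominal growth factor: 1.29300. Real growth factor = 1.29300 / 1.16055 ≈ 1.11413.
Annualized: 1.11413^(1/4) − 1 ≈ 0.02739.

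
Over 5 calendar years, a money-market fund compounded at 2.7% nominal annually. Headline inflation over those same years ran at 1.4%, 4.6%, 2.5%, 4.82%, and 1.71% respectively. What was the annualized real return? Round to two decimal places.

-0.29%

Cumulative inflation factor: 1.014 × 1.046 × 1.025 × 1.0482 × 1.0171 ≈ 1.15905.
Nominal growth factor: 1.14249. Real growth factor = 1.14249 / 1.15905 ≈ 0.98571.
Annualized: 0.98571^(1/5) − 1 ≈ -0.00287.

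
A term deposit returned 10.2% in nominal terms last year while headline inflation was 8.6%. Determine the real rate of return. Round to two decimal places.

Real return via the Fisher equation: (1 + 10.2%)/(1 + 8.6%) − 1 = 1.102/1.086 − 1 ≈ 0.01473.

1.47%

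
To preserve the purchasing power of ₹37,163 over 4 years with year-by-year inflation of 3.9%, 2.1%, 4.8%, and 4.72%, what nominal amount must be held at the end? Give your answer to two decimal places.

₹43,265.62

Cumulative price-level factor: 1.039 × 1.021 × 1.048 × 1.0472 ≈ 1.1642123603.
The nominal amount required is ₹37,163 scaled up by that factor.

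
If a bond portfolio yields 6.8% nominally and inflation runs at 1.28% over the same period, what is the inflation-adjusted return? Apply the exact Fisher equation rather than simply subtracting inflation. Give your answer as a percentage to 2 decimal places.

Real return via the Fisher equation: (1 + 6.8%)/(1 + 1.28%) − 1 = 1.068/1.0128 − 1 ≈ 0.05450.

5.45%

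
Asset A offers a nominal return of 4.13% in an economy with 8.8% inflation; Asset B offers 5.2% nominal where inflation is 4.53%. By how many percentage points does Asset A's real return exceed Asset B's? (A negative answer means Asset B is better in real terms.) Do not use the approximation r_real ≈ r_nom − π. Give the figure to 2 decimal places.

-4.93

Asset A real return: 1.0413/1.088 − 1 = -4.292%.
Asset B real return: 1.052/1.0453 − 1 = 0.641%.
Difference: -4.292 − 0.641 = -4.933 pp.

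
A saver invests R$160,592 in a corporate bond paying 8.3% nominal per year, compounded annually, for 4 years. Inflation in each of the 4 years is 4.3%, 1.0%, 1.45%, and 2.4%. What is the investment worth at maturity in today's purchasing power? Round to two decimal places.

Nominal value at maturity: R$160,592 × (1 + 8.3%)^4 ≈ R$220,921.37.
Price-level factor over 4 years: 1.043 × 1.010 × 1.0145 × 1.024 ≈ 1.0943536486.
The maturity value deflated by that factor is the answer in today's purchasing power.

R$201,873.84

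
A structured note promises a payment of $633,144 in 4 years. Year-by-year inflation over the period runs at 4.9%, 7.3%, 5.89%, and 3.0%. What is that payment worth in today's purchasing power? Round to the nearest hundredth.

$515,745.10

Price-level factor over 4 years: 1.049 × 1.073 × 1.0589 × 1.030 ≈ 1.2276296899.
Purchasing power today: $633,144 divided by that factor.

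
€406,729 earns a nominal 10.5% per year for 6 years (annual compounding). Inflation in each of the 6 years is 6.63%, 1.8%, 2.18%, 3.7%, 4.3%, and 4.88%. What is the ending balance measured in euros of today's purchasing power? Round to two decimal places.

€588,477.66

Nominal value at maturity: €406,729 × (1 + 10.5%)^6 ≈ €740,421.14.
Price-level factor over 6 years: 1.0663 × 1.018 × 1.0218 × 1.037 × 1.043 × 1.0488 ≈ 1.2581975323.
Dividing the nominal maturity value by the price-level factor gives the value in today's money.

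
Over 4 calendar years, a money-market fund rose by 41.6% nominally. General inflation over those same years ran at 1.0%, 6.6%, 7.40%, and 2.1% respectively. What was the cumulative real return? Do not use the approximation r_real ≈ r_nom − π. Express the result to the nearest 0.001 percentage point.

19.937%

Cumulative inflation factor: 1.010 × 1.066 × 1.0740 × 1.021 ≈ 1.18062.
Nominal growth factor: 1.41600. Real growth factor = 1.41600 / 1.18062 ≈ 1.19937.
Total real return ≈ 19.9374%.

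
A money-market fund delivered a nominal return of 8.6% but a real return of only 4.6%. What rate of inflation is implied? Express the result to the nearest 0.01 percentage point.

From (1+r_nom) = (1+r_real)(1+π), we get 1+π = (1 + 8.6%)/(1 + 4.6%) = 1.086/1.046 ≈ 1.03824.
So π ≈ 3.8241%.

3.82%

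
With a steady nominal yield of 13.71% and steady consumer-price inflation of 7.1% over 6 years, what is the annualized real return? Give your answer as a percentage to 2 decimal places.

With constant rates the annual real return is the same each year: (1+13.71%)/(1+7.1%) − 1 = 0.06172.

6.17%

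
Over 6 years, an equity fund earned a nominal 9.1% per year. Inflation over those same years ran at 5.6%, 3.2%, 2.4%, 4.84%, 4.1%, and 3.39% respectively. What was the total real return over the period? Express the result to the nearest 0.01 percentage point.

Cumulative inflation factor: 1.056 × 1.032 × 1.024 × 1.0484 × 1.041 × 1.0339 ≈ 1.25921.
Nominal growth factor: 1.68635. Real growth factor = 1.68635 / 1.25921 ≈ 1.33921.
Total real return ≈ 33.9210%.

33.92%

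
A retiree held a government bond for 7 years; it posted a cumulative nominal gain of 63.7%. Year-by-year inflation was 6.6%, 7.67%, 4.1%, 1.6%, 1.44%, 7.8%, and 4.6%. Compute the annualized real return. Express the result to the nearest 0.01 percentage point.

2.38%

Cumulative inflation factor: 1.066 × 1.0767 × 1.041 × 1.016 × 1.0144 × 1.078 × 1.046 ≈ 1.38853.
Nominal growth factor: 1.63700. Real growth factor = 1.63700 / 1.38853 ≈ 1.17894.
Annualized: 1.17894^(1/7) − 1 ≈ 0.02380.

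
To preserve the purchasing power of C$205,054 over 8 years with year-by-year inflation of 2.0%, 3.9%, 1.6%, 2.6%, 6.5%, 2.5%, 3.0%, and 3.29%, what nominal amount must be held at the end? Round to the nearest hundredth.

Cumulative price-level factor: 1.020 × 1.039 × 1.016 × 1.026 × 1.065 × 1.025 × 1.030 × 1.0329 ≈ 1.2829973618.
Multiplying C$205,054 by the price-level factor gives the future nominal sum.

C$263,083.74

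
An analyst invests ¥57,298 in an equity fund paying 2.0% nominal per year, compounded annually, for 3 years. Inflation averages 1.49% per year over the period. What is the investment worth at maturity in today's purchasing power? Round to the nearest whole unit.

¥58,166

Nominal value at maturity: ¥57,298 × (1 + 2.0%)^3 ≈ ¥60,805.
Price-level factor over 3 years: (1 + 1.49%)^3 ≈ 1.0453693379.
The maturity value deflated by that factor is the answer in today's purchasing power.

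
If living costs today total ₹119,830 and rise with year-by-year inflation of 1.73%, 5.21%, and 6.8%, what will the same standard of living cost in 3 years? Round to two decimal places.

₹136,975.49

Cumulative price-level factor: 1.0173 × 1.0521 × 1.068 ≈ 1.1430818204.
Multiplying ₹119,830 by the price-level factor gives the future nominal sum.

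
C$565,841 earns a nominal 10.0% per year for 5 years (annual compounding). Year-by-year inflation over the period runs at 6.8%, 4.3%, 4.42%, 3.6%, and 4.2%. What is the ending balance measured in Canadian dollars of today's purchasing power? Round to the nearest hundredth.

Nominal value at maturity: C$565,841 × (1 + 10.0%)^5 ≈ C$911,292.59.
Price-level factor over 5 years: 1.068 × 1.043 × 1.0442 × 1.036 × 1.042 ≈ 1.2556445743.
The maturity value deflated by that factor is the answer in today's purchasing power.

C$725,756.80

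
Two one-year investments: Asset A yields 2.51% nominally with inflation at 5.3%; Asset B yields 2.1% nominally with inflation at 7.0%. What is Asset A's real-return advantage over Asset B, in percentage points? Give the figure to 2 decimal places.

Asset A real return: 1.0251/1.053 − 1 = -2.650%.
Asset B real return: 1.021/1.070 − 1 = -4.579%.
Difference: -2.650 − (-4.579) = 1.929 pp.

1.93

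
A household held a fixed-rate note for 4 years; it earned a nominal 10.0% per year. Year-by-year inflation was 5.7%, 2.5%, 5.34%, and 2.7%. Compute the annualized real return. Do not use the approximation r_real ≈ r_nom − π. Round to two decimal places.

Cumulative inflation factor: 1.057 × 1.025 × 1.0534 × 1.027 ≈ 1.17209.
Nominal growth factor: 1.46410. Real growth factor = 1.46410 / 1.17209 ≈ 1.24913.
Annualized: 1.24913^(1/4) − 1 ≈ 0.05719.

5.72%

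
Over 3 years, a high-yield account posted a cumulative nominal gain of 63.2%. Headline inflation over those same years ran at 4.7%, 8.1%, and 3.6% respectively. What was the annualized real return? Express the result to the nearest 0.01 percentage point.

Cumulative inflation factor: 1.047 × 1.081 × 1.036 ≈ 1.17255.
Nominal growth factor: 1.63200. Real growth factor = 1.63200 / 1.17255 ≈ 1.39184.
Annualized: 1.39184^(1/3) − 1 ≈ 0.11651.

11.65%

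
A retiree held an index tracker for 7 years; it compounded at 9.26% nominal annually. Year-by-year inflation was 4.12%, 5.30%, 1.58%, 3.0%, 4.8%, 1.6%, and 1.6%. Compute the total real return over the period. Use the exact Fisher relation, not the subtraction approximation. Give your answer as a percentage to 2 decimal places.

Cumulative inflation factor: 1.0412 × 1.0530 × 1.0158 × 1.030 × 1.048 × 1.016 × 1.016 ≈ 1.24096.
Nominal growth factor: 1.85878. Real growth factor = 1.85878 / 1.24096 ≈ 1.49786.
Total real return ≈ 49.7862%.

49.79%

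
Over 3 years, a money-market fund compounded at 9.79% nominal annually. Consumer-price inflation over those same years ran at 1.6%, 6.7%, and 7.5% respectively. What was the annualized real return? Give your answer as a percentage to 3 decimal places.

Cumulative inflation factor: 1.016 × 1.067 × 1.075 ≈ 1.16538.
Nominal growth factor: 1.32339. Real growth factor = 1.32339 / 1.16538 ≈ 1.13559.
Annualized: 1.13559^(1/3) − 1 ≈ 0.04330.

4.330%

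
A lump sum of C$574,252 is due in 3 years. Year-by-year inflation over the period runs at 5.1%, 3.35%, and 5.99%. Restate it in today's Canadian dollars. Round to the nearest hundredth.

C$498,797.68

Price-level factor over 3 years: 1.051 × 1.0335 × 1.0599 ≈ 1.1512723892.
Purchasing power today: C$574,252 divided by that factor.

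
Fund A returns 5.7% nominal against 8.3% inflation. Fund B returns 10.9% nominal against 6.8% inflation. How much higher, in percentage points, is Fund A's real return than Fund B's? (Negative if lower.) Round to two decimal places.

Fund A real return: 1.057/1.083 − 1 = -2.401%.
Fund B real return: 1.109/1.068 − 1 = 3.839%.
Difference: -2.401 − 3.839 = -6.240 pp.

-6.24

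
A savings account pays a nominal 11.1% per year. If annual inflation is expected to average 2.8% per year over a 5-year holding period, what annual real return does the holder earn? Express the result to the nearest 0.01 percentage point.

8.07%

With constant rates the annual real return is the same each year: (1+11.1%)/(1+2.8%) − 1 = 0.08074.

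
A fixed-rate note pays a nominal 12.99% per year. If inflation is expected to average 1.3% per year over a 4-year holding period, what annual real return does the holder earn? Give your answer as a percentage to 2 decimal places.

11.54%

With constant rates the annual real return is the same each year: (1+12.99%)/(1+1.3%) − 1 = 0.11540.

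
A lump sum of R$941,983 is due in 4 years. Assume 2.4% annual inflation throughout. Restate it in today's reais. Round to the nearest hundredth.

R$856,728.55

Price-level factor over 4 years: (1 + 2.4%)^4 ≈ 1.0995116278.
Purchasing power today: R$941,983 divided by that factor.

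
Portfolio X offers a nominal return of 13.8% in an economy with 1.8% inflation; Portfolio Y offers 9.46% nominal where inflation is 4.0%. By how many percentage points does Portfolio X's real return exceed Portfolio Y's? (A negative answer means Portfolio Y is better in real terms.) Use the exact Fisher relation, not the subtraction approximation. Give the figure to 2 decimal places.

Portfolio X real return: 1.138/1.018 − 1 = 11.788%.
Portfolio Y real return: 1.0946/1.040 − 1 = 5.250%.
Difference: 11.788 − 5.250 = 6.538 pp.

6.54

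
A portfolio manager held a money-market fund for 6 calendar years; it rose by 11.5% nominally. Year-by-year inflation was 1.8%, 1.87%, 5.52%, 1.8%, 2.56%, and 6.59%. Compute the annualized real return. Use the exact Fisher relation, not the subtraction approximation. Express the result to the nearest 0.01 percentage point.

-1.46%

Cumulative inflation factor: 1.018 × 1.0187 × 1.0552 × 1.018 × 1.0256 × 1.0659 ≈ 1.21779.
Nominal growth factor: 1.11500. Real growth factor = 1.11500 / 1.21779 ≈ 0.91560.
Annualized: 0.91560^(1/6) − 1 ≈ -0.01459.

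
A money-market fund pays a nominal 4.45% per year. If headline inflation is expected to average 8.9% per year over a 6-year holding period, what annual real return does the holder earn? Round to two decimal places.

With constant rates the annual real return is the same each year: (1+4.45%)/(1+8.9%) − 1 = -0.04086.

-4.09%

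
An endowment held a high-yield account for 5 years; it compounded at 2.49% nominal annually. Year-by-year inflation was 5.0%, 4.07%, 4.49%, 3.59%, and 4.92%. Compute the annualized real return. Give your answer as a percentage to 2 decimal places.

Cumulative inflation factor: 1.050 × 1.0407 × 1.0449 × 1.0359 × 1.0492 ≈ 1.24098.
Nominal growth factor: 1.13086. Real growth factor = 1.13086 / 1.24098 ≈ 0.91126.
Annualized: 0.91126^(1/5) − 1 ≈ -0.01841.

-1.84%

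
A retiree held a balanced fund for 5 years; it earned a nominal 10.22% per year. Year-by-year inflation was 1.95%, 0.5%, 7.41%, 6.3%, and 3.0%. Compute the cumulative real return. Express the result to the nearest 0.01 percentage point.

Cumulative inflation factor: 1.0195 × 1.005 × 1.0741 × 1.063 × 1.030 ≈ 1.20495.
Nominal growth factor: 1.62668. Real growth factor = 1.62668 / 1.20495 ≈ 1.35000.
Total real return ≈ 34.9999%.

35.00%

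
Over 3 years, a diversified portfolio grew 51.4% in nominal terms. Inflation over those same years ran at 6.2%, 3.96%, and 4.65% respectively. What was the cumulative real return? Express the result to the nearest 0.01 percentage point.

Cumulative inflation factor: 1.062 × 1.0396 × 1.0465 ≈ 1.15539.
Nominal growth factor: 1.51400. Real growth factor = 1.51400 / 1.15539 ≈ 1.31038.
Total real return ≈ 31.0376%.

31.04%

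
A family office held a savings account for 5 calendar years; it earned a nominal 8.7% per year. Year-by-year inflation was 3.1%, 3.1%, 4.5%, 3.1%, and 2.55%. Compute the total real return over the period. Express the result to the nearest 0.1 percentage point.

29.2%

Cumulative inflation factor: 1.031 × 1.031 × 1.045 × 1.031 × 1.0255 ≈ 1.17443.
Nominal growth factor: 1.51757. Real growth factor = 1.51757 / 1.17443 ≈ 1.29217.
Total real return ≈ 29.2170%.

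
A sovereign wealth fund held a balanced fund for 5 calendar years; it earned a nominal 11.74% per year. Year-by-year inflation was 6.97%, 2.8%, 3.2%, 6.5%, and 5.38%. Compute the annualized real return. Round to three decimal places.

6.463%

Cumulative inflation factor: 1.0697 × 1.028 × 1.032 × 1.065 × 1.0538 ≈ 1.27363.
Nominal growth factor: 1.74198. Real growth factor = 1.74198 / 1.27363 ≈ 1.36773.
Annualized: 1.36773^(1/5) − 1 ≈ 0.06463.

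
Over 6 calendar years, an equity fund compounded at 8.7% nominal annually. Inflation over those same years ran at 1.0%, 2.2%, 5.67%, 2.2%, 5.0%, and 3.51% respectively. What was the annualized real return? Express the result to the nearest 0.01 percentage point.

Cumulative inflation factor: 1.010 × 1.022 × 1.0567 × 1.022 × 1.050 × 1.0351 ≈ 1.21156.
Nominal growth factor: 1.64959. Real growth factor = 1.64959 / 1.21156 ≈ 1.36154.
Annualized: 1.36154^(1/6) − 1 ≈ 0.05278.

5.28%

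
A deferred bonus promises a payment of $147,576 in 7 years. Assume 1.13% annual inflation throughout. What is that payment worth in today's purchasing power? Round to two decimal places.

Price-level factor over 7 years: (1 + 1.13%)^7 ≈ 1.0818325659.
Purchasing power today: $147,576 divided by that factor.

$136,412.98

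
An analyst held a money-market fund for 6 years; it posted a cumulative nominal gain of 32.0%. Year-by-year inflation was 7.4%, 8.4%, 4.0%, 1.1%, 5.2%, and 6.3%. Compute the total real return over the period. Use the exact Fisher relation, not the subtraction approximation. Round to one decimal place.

Cumulative inflation factor: 1.074 × 1.084 × 1.040 × 1.011 × 1.052 × 1.063 ≈ 1.36889.
Nominal growth factor: 1.32000. Real growth factor = 1.32000 / 1.36889 ≈ 0.96429.
Total real return ≈ -3.5712%.

-3.6%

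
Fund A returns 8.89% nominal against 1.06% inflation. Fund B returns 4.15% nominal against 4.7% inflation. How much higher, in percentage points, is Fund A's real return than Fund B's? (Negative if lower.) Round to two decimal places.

8.27

Fund A real return: 1.0889/1.0106 − 1 = 7.748%.
Fund B real return: 1.0415/1.047 − 1 = -0.525%.
Difference: 7.748 − (-0.525) = 8.273 pp.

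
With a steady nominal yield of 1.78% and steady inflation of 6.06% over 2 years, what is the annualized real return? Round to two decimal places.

-4.04%

With constant rates the annual real return is the same each year: (1+1.78%)/(1+6.06%) − 1 = -0.04035.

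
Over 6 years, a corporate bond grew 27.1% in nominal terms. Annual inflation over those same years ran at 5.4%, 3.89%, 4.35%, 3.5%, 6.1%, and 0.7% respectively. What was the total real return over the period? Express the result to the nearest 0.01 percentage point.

Cumulative inflation factor: 1.054 × 1.0389 × 1.0435 × 1.035 × 1.061 × 1.007 ≈ 1.26355.
Nominal growth factor: 1.27100. Real growth factor = 1.27100 / 1.26355 ≈ 1.00590.
Total real return ≈ 0.5897%.

0.59%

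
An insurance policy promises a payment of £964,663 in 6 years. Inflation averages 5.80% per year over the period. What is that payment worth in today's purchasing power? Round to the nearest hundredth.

Price-level factor over 6 years: (1 + 5.80%)^6 ≈ 1.4025359636.
Purchasing power today: £964,663 divided by that factor.

£687,799.12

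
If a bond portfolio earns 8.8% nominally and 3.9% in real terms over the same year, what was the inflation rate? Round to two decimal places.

From (1+r_nom) = (1+r_real)(1+π), we get 1+π = (1 + 8.8%)/(1 + 3.9%) = 1.088/1.039 ≈ 1.04716.
So π ≈ 4.7161%.

4.72%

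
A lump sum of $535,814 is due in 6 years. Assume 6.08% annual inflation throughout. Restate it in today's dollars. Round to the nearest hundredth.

Price-level factor over 6 years: (1 + 6.08%)^6 ≈ 1.4249547270.
Purchasing power today: $535,814 divided by that factor.

$376,021.77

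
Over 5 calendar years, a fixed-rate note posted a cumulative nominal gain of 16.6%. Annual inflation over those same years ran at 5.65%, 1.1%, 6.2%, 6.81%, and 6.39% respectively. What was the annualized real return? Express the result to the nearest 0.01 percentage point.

Cumulative inflation factor: 1.0565 × 1.011 × 1.062 × 1.0681 × 1.0639 ≈ 1.28901.
Nominal growth factor: 1.16600. Real growth factor = 1.16600 / 1.28901 ≈ 0.90457.
Annualized: 0.90457^(1/5) − 1 ≈ -0.01986.

-1.99%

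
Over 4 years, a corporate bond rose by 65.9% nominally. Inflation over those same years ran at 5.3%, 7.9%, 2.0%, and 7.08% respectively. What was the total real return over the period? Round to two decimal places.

33.69%

Cumulative inflation factor: 1.053 × 1.079 × 1.020 × 1.0708 ≈ 1.24096.
Nominal growth factor: 1.65900. Real growth factor = 1.65900 / 1.24096 ≈ 1.33687.
Total real return ≈ 33.6866%.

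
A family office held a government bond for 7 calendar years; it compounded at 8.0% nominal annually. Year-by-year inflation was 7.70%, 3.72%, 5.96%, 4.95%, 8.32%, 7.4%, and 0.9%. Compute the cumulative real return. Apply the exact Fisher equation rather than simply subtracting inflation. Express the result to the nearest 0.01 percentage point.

Cumulative inflation factor: 1.0770 × 1.0372 × 1.0596 × 1.0495 × 1.0832 × 1.074 × 1.009 ≈ 1.45817.
Nominal growth factor: 1.71382. Real growth factor = 1.71382 / 1.45817 ≈ 1.17533.
Total real return ≈ 17.5329%.

17.53%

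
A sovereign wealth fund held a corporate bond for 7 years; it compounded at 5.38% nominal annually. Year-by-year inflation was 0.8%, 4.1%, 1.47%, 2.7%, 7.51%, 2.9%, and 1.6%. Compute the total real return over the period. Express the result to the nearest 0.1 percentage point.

Cumulative inflation factor: 1.008 × 1.041 × 1.0147 × 1.027 × 1.0751 × 1.029 × 1.016 ≈ 1.22907.
Nominal growth factor: 1.44314. Real growth factor = 1.44314 / 1.22907 ≈ 1.17417.
Total real return ≈ 17.4167%.

17.4%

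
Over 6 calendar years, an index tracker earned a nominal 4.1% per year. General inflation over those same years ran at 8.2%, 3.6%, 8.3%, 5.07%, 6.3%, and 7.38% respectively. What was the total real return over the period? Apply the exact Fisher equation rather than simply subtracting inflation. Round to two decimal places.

Cumulative inflation factor: 1.082 × 1.036 × 1.083 × 1.0507 × 1.063 × 1.0738 ≈ 1.45596.
Nominal growth factor: 1.27264. Real growth factor = 1.27264 / 1.45596 ≈ 0.87408.
Total real return ≈ -12.5915%.

-12.59%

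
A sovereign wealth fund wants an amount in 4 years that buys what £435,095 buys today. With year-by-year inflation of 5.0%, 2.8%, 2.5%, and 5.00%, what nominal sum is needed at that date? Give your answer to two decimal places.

Cumulative price-level factor: 1.050 × 1.028 × 1.025 × 1.0500 = 1.16170425.
The nominal amount required is £435,095 scaled up by that factor.

£505,451.71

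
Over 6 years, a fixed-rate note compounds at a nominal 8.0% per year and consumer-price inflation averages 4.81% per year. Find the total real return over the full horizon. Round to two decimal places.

The annual real rate is (1+8.0%)/(1+4.81%) − 1 = 3.0436%.
Compounded over 6 years: (1 + 0.030436)^6 − 1 ≈ 0.19709.

19.71%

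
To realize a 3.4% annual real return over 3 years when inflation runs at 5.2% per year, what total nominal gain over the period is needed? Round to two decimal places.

28.71%

Required annual nominal rate: (1+3.4%)(1+5.2%) − 1 = 8.7768%.
Cumulative over 3 years: (1 + 0.087768)^3 − 1 ≈ 0.28709.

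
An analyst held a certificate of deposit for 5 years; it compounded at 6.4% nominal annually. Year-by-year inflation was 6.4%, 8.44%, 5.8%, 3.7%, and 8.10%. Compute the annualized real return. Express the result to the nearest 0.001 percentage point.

Cumulative inflation factor: 1.064 × 1.0844 × 1.058 × 1.037 × 1.0810 ≈ 1.36843.
Nominal growth factor: 1.36367. Real growth factor = 1.36367 / 1.36843 ≈ 0.99652.
Annualized: 0.99652^(1/5) − 1 ≈ -0.00070.

-0.070%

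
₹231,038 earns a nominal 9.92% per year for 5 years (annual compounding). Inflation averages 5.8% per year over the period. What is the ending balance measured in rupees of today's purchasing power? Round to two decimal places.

₹279,665.36

Nominal value at maturity: ₹231,038 × (1 + 9.92%)^5 ≈ ₹370,737.93.
Price-level factor over 5 years: (1 + 5.8%)^5 ≈ 1.3256483588.
Dividing the nominal maturity value by the price-level factor gives the value in today's money.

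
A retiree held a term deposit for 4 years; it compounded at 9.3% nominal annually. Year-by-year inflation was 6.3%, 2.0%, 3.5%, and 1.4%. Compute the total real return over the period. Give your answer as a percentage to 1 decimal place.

Cumulative inflation factor: 1.063 × 1.020 × 1.035 × 1.014 ≈ 1.13792.
Nominal growth factor: 1.42719. Real growth factor = 1.42719 / 1.13792 ≈ 1.25421.
Total real return ≈ 25.4206%.

25.4%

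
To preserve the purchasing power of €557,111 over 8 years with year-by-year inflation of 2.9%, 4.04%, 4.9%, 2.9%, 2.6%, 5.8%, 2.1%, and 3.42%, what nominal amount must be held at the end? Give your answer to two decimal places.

Cumulative price-level factor: 1.029 × 1.0404 × 1.049 × 1.029 × 1.026 × 1.058 × 1.021 × 1.0342 ≈ 1.3245546610.
The nominal amount required is €557,111 scaled up by that factor.

€737,923.97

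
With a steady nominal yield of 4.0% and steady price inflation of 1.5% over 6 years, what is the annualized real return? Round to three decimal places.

2.463%

With constant rates the annual real return is the same each year: (1+4.0%)/(1+1.5%) − 1 = 0.02463.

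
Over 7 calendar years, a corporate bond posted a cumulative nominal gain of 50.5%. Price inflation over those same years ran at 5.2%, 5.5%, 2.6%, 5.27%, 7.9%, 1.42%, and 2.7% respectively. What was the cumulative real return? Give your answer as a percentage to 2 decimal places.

Cumulative inflation factor: 1.052 × 1.055 × 1.026 × 1.0527 × 1.079 × 1.0142 × 1.027 ≈ 1.34721.
Nominal growth factor: 1.50500. Real growth factor = 1.50500 / 1.34721 ≈ 1.11712.
Total real return ≈ 11.7123%.

11.71%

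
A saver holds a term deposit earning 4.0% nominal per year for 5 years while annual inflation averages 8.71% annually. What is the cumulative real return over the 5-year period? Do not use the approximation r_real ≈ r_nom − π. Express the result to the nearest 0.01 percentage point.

The annual real rate is (1+4.0%)/(1+8.71%) − 1 = -4.3326%.
Compounded over 5 years: (1 + -0.043326)^5 − 1 ≈ -0.19866.

-19.87%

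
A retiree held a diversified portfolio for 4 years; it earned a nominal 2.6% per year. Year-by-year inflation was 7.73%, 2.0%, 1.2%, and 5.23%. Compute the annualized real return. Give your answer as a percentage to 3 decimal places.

Cumulative inflation factor: 1.0773 × 1.020 × 1.012 × 1.0523 ≈ 1.17019.
Nominal growth factor: 1.10813. Real growth factor = 1.10813 / 1.17019 ≈ 0.94696.
Annualized: 0.94696^(1/4) − 1 ≈ -0.01353.

-1.353%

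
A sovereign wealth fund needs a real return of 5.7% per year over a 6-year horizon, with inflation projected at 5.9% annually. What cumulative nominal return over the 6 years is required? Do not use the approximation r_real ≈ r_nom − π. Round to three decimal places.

96.710%

Required annual nominal rate: (1+5.7%)(1+5.9%) − 1 = 11.9363%.
Cumulative over 6 years: (1 + 0.119363)^6 − 1 ≈ 0.96710.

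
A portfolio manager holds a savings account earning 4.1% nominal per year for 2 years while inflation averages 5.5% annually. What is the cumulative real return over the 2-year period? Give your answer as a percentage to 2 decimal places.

-2.64%

The annual real rate is (1+4.1%)/(1+5.5%) − 1 = -1.3270%.
Compounded over 2 years: (1 + -0.013270)^2 − 1 ≈ -0.02636.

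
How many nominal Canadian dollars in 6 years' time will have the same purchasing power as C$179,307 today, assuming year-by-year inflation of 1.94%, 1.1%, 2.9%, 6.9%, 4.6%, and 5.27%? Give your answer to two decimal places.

C$223,832.12

Cumulative price-level factor: 1.0194 × 1.011 × 1.029 × 1.069 × 1.046 × 1.0527 ≈ 1.2483178260.
Multiplying C$179,307 by the price-level factor gives the future nominal sum.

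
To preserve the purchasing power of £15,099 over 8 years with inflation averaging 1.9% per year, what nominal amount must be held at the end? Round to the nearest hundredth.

Cumulative price-level factor: (1+1.9%)^8 ≈ 1.1625013665.
The nominal amount required is £15,099 scaled up by that factor.

£17,552.61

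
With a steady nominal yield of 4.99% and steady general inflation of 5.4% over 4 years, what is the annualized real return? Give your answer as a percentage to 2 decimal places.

With constant rates the annual real return is the same each year: (1+4.99%)/(1+5.4%) − 1 = -0.00389.

-0.39%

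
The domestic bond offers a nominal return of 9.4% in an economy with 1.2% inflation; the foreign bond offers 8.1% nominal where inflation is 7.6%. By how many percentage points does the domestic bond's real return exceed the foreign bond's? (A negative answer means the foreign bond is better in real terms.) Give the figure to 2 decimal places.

The domestic bond real return: 1.094/1.012 − 1 = 8.103%.
The foreign bond real return: 1.081/1.076 − 1 = 0.465%.
Difference: 8.103 − 0.465 = 7.638 pp.

7.64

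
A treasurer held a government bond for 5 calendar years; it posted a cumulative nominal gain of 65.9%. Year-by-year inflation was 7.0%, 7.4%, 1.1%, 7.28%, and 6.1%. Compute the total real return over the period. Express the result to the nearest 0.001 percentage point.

Cumulative inflation factor: 1.070 × 1.074 × 1.011 × 1.0728 × 1.061 ≈ 1.32243.
Nominal growth factor: 1.65900. Real growth factor = 1.65900 / 1.32243 ≈ 1.25451.
Total real return ≈ 25.4507%.

25.451%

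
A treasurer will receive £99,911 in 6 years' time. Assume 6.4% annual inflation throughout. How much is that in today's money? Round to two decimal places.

Price-level factor over 6 years: (1 + 6.4%)^6 ≈ 1.4509410494.
Purchasing power today: £99,911 divided by that factor.

£68,859.45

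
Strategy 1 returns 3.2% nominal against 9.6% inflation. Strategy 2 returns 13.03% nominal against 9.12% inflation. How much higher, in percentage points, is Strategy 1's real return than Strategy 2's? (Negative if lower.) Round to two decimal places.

-9.42

Strategy 1 real return: 1.032/1.096 − 1 = -5.839%.
Strategy 2 real return: 1.1303/1.0912 − 1 = 3.583%.
Difference: -5.839 − 3.583 = -9.422 pp.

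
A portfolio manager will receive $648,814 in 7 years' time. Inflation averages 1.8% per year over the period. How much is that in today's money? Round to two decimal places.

Price-level factor over 7 years: (1 + 1.8%)^7 ≈ 1.1330118341.
Purchasing power today: $648,814 divided by that factor.

$572,645.39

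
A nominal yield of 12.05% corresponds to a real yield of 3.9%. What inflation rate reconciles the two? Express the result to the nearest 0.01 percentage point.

From (1+r_nom) = (1+r_real)(1+π), we get 1+π = (1 + 12.05%)/(1 + 3.9%) = 1.1205/1.039 ≈ 1.07844.
So π ≈ 7.8441%.

7.84%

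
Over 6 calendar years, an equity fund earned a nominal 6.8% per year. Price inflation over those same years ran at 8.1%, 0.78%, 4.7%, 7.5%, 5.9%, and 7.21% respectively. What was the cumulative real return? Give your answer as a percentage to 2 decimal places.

6.60%

Cumulative inflation factor: 1.081 × 1.0078 × 1.047 × 1.075 × 1.059 × 1.0721 ≈ 1.39215.
Nominal growth factor: 1.48398. Real growth factor = 1.48398 / 1.39215 ≈ 1.06596.
Total real return ≈ 6.5960%.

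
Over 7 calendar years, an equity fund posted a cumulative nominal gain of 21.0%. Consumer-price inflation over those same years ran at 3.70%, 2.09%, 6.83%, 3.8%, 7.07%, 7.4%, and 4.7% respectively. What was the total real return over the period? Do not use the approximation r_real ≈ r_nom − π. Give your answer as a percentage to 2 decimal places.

Cumulative inflation factor: 1.0370 × 1.0209 × 1.0683 × 1.038 × 1.0707 × 1.074 × 1.047 ≈ 1.41342.
Nominal growth factor: 1.21000. Real growth factor = 1.21000 / 1.41342 ≈ 0.85608.
Total real return ≈ -14.3921%.

-14.39%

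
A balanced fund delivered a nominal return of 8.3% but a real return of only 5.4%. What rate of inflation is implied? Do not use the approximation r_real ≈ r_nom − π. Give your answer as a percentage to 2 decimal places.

From (1+r_nom) = (1+r_real)(1+π), we get 1+π = (1 + 8.3%)/(1 + 5.4%) = 1.083/1.054 ≈ 1.02751.
So π ≈ 2.7514%.

2.75%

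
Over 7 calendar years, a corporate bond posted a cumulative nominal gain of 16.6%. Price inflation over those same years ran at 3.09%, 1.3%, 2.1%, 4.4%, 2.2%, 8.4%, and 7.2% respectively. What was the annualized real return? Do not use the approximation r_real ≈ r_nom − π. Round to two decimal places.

-1.78%

Cumulative inflation factor: 1.0309 × 1.013 × 1.021 × 1.044 × 1.022 × 1.084 × 1.072 ≈ 1.32199.
Nominal growth factor: 1.16600. Real growth factor = 1.16600 / 1.32199 ≈ 0.88201.
Annualized: 0.88201^(1/7) − 1 ≈ -0.01778.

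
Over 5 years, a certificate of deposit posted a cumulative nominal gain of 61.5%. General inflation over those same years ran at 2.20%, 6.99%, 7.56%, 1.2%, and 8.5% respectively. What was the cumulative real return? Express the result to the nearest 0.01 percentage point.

Cumulative inflation factor: 1.0220 × 1.0699 × 1.0756 × 1.012 × 1.085 ≈ 1.29138.
Nominal growth factor: 1.61500. Real growth factor = 1.61500 / 1.29138 ≈ 1.25060.
Total real return ≈ 25.0597%.

25.06%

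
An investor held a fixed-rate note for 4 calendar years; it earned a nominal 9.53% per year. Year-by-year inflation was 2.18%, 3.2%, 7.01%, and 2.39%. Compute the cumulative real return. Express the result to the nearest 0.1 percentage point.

24.6%

Cumulative inflation factor: 1.0218 × 1.032 × 1.0701 × 1.0239 ≈ 1.15539.
Nominal growth factor: 1.43924. Real growth factor = 1.43924 / 1.15539 ≈ 1.24568.
Total real return ≈ 24.5675%.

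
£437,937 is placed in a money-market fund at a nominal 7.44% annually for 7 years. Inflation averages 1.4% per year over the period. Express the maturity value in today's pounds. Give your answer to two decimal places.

Nominal value at maturity: £437,937 × (1 + 7.44%)^7 ≈ £723,725.10.
Price-level factor over 7 years: (1 + 1.4%)^7 ≈ 1.1022133959.
Dividing the nominal maturity value by the price-level factor gives the value in today's money.

£656,610.69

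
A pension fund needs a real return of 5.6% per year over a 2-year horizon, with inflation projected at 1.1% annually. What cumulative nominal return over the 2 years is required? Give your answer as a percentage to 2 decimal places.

Required annual nominal rate: (1+5.6%)(1+1.1%) − 1 = 6.7616%.
Cumulative over 2 years: (1 + 0.067616)^2 − 1 ≈ 0.13980.

13.98%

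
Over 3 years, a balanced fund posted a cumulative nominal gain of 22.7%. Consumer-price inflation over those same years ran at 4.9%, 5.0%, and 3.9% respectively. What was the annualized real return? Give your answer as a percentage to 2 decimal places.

2.35%

Cumulative inflation factor: 1.049 × 1.050 × 1.039 ≈ 1.14441.
Nominal growth factor: 1.22700. Real growth factor = 1.22700 / 1.14441 ≈ 1.07217.
Annualized: 1.07217^(1/3) − 1 ≈ 0.02350.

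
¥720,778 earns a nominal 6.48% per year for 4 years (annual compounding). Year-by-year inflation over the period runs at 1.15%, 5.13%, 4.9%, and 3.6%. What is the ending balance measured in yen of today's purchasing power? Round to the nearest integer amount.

¥801,763

Nominal value at maturity: ¥720,778 × (1 + 6.48%)^4 ≈ ¥926,560.
Price-level factor over 4 years: 1.0115 × 1.0513 × 1.049 × 1.036 ≈ 1.1556539156.
Dividing the nominal maturity value by the price-level factor gives the value in today's money.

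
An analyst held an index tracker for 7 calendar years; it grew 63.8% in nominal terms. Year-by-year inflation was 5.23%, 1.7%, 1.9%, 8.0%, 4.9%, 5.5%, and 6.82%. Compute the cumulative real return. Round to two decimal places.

17.65%

Cumulative inflation factor: 1.0523 × 1.017 × 1.019 × 1.080 × 1.049 × 1.055 × 1.0682 ≈ 1.39232.
Nominal growth factor: 1.63800. Real growth factor = 1.63800 / 1.39232 ≈ 1.17645.
Total real return ≈ 17.6454%.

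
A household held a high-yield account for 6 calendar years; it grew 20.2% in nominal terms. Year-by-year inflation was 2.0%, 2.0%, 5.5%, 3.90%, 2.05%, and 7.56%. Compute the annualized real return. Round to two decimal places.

-0.67%

Cumulative inflation factor: 1.020 × 1.020 × 1.055 × 1.0390 × 1.0205 × 1.0756 ≈ 1.25179.
Nominal growth factor: 1.20200. Real growth factor = 1.20200 / 1.25179 ≈ 0.96022.
Annualized: 0.96022^(1/6) − 1 ≈ -0.00674.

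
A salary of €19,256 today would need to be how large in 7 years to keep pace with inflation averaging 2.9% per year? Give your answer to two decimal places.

Cumulative price-level factor: (1+2.9%)^7 ≈ 1.2215398048.
The nominal amount required is €19,256 scaled up by that factor.

€23,521.97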